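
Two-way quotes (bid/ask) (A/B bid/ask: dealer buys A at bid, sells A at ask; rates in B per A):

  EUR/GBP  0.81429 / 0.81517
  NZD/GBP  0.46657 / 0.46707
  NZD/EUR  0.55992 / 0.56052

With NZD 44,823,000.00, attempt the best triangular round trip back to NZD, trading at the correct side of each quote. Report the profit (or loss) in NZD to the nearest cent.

Best loop NZD → GBP → EUR → NZD:
NZD 44,823,000.00 × 0.46657 (sell NZD at bid) = GBP 20,913,067.11
GBP 20,913,067.11 ÷ 0.81517 (buy EUR at ask) = EUR 25,654,853.72
EUR 25,654,853.72 ÷ 0.56052 (buy NZD at ask) = NZD 45,769,738.32

Net profit: NZD 946,738.32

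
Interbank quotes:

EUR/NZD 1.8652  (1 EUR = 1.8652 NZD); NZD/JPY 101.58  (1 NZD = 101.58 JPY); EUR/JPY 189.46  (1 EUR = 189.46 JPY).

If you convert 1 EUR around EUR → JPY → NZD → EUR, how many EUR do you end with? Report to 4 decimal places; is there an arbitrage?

1.0000 (no arbitrage)

Around EUR → JPY → NZD → EUR: 1 × 189.46 ÷ 101.58 ÷ 1.8652 = 0.999963
Product ≈ 1 (deviation 0.004%, within rounding noise).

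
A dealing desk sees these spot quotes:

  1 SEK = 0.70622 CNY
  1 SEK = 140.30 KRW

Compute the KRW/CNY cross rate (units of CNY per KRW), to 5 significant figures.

KRW/CNY = 0.0050336

1 KRW ÷ 140.30 = 0.00712758 SEK
0.00712758 SEK × 0.70622 = 0.00503364 CNY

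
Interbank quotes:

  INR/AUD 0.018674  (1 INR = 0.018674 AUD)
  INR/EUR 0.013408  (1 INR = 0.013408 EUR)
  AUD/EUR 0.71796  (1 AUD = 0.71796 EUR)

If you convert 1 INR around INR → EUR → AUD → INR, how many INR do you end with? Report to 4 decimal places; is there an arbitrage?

1.0001 (no arbitrage)

Around INR → EUR → AUD → INR: 1 × 0.013408 ÷ 0.71796 ÷ 0.018674 = 1.000061
Product ≈ 1 (deviation 0.006%, within rounding noise).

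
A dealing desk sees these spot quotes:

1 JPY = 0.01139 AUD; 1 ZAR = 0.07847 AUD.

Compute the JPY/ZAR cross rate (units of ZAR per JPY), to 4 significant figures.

1 JPY × 0.01139 = 0.01139 AUD
0.01139 AUD ÷ 0.07847 = 0.145151 ZAR

JPY/ZAR = 0.1452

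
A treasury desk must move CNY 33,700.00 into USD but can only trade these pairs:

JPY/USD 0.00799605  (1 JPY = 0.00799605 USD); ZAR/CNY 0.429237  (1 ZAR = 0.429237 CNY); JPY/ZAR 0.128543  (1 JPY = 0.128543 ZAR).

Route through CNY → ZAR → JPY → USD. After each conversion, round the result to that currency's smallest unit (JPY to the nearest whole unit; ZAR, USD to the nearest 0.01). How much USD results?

CNY 33,700.00 ÷ 0.429237 = ZAR 78,511.41
ZAR 78,511.41 ÷ 0.128543 = JPY 610,779
JPY 610,779 × 0.00799605 = USD 4,883.82

USD 4,883.82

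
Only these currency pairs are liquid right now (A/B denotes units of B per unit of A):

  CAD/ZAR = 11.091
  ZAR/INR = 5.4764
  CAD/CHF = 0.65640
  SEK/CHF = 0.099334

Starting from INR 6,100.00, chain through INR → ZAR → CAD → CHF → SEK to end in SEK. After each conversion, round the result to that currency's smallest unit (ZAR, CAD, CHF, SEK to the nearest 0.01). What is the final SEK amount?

SEK 663.62

INR 6,100.00 ÷ 5.4764 = ZAR 1,113.87
ZAR 1,113.87 ÷ 11.091 = CAD 100.43
CAD 100.43 × 0.65640 = CHF 65.92
CHF 65.92 ÷ 0.099334 = SEK 663.62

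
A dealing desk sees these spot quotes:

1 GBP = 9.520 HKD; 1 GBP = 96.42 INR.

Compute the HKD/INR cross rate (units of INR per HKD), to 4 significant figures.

HKD/INR = 10.13

1 HKD ÷ 9.520 = 0.105042 GBP
0.105042 GBP × 96.42 = 10.1282 INR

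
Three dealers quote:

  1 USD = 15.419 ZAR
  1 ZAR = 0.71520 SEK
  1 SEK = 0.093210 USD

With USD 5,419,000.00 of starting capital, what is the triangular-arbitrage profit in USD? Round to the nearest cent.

Profitable loop is USD → ZAR → SEK → USD:
USD 5,419,000.00 × 15.419 = ZAR 83,555,561.00
ZAR 83,555,561.00 × 0.71520 = SEK 59,758,937.23
SEK 59,758,937.23 × 0.093210 = USD 5,570,130.54
Profit = USD 5,570,130.54 − USD 5,419,000.00

Profit: USD 151,130.54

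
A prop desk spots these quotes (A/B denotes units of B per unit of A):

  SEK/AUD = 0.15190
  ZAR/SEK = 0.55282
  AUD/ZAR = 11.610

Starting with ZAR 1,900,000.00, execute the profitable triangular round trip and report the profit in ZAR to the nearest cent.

Profitable loop is ZAR → AUD → SEK → ZAR:
ZAR 1,900,000.00 ÷ 11.610 = AUD 163,652.02
AUD 163,652.02 ÷ 0.15190 = SEK 1,077,366.85
SEK 1,077,366.85 ÷ 0.55282 = ZAR 1,948,856.49
Profit = ZAR 1,948,856.49 − ZAR 1,900,000.00

Profit: ZAR 48,856.49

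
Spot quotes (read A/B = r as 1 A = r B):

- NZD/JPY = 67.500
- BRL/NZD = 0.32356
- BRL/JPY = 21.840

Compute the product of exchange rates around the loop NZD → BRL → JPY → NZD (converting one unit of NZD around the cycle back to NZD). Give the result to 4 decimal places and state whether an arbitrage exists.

1.0000 (no arbitrage)

Around NZD → BRL → JPY → NZD: 1 ÷ 0.32356 × 21.840 ÷ 67.500 = 0.999986
Product ≈ 1 (deviation 0.001%, within rounding noise).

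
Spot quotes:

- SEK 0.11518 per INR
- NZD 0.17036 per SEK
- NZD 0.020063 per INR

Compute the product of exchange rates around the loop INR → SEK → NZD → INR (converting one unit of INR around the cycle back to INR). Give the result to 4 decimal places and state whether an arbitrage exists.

0.9780 (arbitrage exists)

Around INR → SEK → NZD → INR: 1 × 0.11518 × 0.17036 ÷ 0.020063 = 0.978022
Product < 1; profitable direction is INR → NZD → SEK → INR.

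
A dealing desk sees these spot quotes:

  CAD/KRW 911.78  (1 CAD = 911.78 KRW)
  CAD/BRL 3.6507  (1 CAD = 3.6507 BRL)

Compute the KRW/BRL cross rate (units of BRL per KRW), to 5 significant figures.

KRW/BRL = 0.0040039

1 KRW ÷ 911.78 = 0.00109676 CAD
0.00109676 CAD × 3.6507 = 0.00400393 BRL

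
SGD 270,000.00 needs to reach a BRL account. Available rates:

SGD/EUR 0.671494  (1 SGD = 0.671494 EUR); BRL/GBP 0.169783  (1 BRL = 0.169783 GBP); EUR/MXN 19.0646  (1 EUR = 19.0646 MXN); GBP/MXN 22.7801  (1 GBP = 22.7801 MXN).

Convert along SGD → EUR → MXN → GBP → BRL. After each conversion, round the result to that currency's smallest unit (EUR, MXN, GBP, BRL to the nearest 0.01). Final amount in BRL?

BRL 893,683.58

SGD 270,000.00 × 0.671494 = EUR 181,303.38
EUR 181,303.38 × 19.0646 = MXN 3,456,476.42
MXN 3,456,476.42 ÷ 22.7801 = GBP 151,732.28
GBP 151,732.28 ÷ 0.169783 = BRL 893,683.58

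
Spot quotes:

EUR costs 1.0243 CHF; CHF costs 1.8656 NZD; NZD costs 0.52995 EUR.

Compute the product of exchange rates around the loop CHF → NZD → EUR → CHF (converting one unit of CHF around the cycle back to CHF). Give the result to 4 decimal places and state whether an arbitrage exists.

1.0127 (arbitrage exists)

Around CHF → NZD → EUR → CHF: 1 × 1.8656 × 0.52995 × 1.0243 = 1.012700
Product > 1; profitable direction is CHF → NZD → EUR → CHF.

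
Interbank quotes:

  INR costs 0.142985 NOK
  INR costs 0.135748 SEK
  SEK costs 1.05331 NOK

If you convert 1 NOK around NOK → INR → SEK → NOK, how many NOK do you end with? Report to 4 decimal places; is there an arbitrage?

1.0000 (no arbitrage)

Around NOK → INR → SEK → NOK: 1 ÷ 0.142985 × 0.135748 × 1.05331 = 0.999998
Product ≈ 1 (deviation 0.000%, within rounding noise).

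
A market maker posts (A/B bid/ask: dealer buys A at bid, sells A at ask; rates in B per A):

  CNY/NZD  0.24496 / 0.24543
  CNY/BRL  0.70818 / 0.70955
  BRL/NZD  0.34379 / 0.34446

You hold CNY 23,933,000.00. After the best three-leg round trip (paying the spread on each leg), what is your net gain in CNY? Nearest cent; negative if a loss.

Net profit: CNY 53,700.50

Best loop CNY → NZD → BRL → CNY:
CNY 23,933,000.00 × 0.24496 (sell CNY at bid) = NZD 5,862,627.68
NZD 5,862,627.68 ÷ 0.34446 (buy BRL at ask) = BRL 17,019,763.34
BRL 17,019,763.34 ÷ 0.70955 (buy CNY at ask) = CNY 23,986,700.50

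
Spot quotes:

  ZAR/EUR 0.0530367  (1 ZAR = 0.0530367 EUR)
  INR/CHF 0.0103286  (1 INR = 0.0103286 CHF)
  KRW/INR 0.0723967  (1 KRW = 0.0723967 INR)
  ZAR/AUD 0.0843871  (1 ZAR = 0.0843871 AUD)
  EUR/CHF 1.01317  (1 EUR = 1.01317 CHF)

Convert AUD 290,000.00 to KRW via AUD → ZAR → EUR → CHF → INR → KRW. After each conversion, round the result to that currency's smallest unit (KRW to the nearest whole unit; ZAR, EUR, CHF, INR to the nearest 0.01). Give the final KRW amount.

KRW 246,956,524

AUD 290,000.00 ÷ 0.0843871 = ZAR 3,436,544.21
ZAR 3,436,544.21 × 0.0530367 = EUR 182,262.96
EUR 182,262.96 × 1.01317 = CHF 184,663.36
CHF 184,663.36 ÷ 0.0103286 = INR 17,878,837.40
INR 17,878,837.40 ÷ 0.0723967 = KRW 246,956,524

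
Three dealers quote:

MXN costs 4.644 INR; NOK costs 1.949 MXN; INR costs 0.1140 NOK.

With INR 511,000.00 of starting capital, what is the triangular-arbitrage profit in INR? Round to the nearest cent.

Profit: INR 16,266.04

Profitable loop is INR → NOK → MXN → INR:
INR 511,000.00 × 0.1140 = NOK 58,254.00
NOK 58,254.00 × 1.949 = MXN 113,537.05
MXN 113,537.05 × 4.644 = INR 527,266.04
Profit = INR 527,266.04 − INR 511,000.00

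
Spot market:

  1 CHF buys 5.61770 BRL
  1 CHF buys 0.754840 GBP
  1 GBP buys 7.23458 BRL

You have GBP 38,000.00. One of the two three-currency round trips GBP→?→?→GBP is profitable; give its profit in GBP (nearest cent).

Profit: GBP 1,090.74

Profitable loop is GBP → CHF → BRL → GBP:
GBP 38,000.00 ÷ 0.754840 = CHF 50,341.79
CHF 50,341.79 × 5.61770 = BRL 282,805.10
BRL 282,805.10 ÷ 7.23458 = GBP 39,090.74
Profit = GBP 39,090.74 − GBP 38,000.00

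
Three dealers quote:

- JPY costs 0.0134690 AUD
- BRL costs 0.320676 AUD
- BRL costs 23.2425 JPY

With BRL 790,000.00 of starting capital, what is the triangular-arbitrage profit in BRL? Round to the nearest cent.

Profitable loop is BRL → AUD → JPY → BRL:
BRL 790,000.00 × 0.320676 = AUD 253,334.04
AUD 253,334.04 ÷ 0.0134690 = JPY 18,808,675
JPY 18,808,675 ÷ 23.2425 = BRL 809,236.30
Profit = BRL 809,236.30 − BRL 790,000.00

Profit: BRL 19,236.30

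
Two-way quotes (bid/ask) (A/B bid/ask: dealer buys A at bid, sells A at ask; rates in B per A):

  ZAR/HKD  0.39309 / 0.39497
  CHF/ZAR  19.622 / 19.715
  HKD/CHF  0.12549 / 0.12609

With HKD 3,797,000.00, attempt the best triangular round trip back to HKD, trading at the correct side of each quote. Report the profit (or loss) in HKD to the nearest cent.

Net profit: HKD 70,221.62

Best loop HKD → ZAR → CHF → HKD:
HKD 3,797,000.00 ÷ 0.39497 (buy ZAR at ask) = ZAR 9,613,388.36
ZAR 9,613,388.36 ÷ 19.715 (buy CHF at ask) = CHF 487,617.97
CHF 487,617.97 ÷ 0.12609 (buy HKD at ask) = HKD 3,867,221.62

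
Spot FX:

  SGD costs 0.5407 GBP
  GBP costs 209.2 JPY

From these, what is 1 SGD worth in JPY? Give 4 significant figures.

1 SGD × 0.5407 = 0.5407 GBP
0.5407 GBP × 209.2 = 113.114 JPY

SGD/JPY = 113.1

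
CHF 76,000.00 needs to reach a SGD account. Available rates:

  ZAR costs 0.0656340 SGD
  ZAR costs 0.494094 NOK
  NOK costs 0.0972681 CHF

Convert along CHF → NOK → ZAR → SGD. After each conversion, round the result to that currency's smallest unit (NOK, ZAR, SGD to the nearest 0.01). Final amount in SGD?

SGD 103,791.66

CHF 76,000.00 ÷ 0.0972681 = NOK 781,345.58
NOK 781,345.58 ÷ 0.494094 = ZAR 1,581,370.31
ZAR 1,581,370.31 × 0.0656340 = SGD 103,791.66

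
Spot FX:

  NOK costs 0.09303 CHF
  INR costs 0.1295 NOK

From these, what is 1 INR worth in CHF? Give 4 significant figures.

1 INR × 0.1295 = 0.1295 NOK
0.1295 NOK × 0.09303 = 0.0120474 CHF

INR/CHF = 0.01205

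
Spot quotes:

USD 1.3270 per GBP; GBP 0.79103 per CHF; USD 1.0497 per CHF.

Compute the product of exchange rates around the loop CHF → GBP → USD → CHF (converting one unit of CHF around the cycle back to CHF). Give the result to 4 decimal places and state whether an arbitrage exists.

1.0000 (no arbitrage)

Around CHF → GBP → USD → CHF: 1 × 0.79103 × 1.3270 ÷ 1.0497 = 0.999997
Product ≈ 1 (deviation 0.000%, within rounding noise).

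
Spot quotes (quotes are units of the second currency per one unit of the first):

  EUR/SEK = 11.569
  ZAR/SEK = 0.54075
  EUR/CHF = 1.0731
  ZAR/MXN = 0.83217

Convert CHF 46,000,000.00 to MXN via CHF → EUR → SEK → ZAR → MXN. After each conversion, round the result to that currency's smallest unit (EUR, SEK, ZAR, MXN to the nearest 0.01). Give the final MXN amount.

MXN 763,183,522.24

CHF 46,000,000.00 ÷ 1.0731 = EUR 42,866,461.65
EUR 42,866,461.65 × 11.569 = SEK 495,922,094.83
SEK 495,922,094.83 ÷ 0.54075 = ZAR 917,100,498.99
ZAR 917,100,498.99 × 0.83217 = MXN 763,183,522.24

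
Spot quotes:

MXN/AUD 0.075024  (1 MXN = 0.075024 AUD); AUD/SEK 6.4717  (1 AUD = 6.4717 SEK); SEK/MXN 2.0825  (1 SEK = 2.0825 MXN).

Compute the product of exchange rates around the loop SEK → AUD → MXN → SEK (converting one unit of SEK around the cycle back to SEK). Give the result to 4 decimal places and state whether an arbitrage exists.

0.9890 (arbitrage exists)

Around SEK → AUD → MXN → SEK: 1 ÷ 6.4717 ÷ 0.075024 ÷ 2.0825 = 0.989000
Product < 1; profitable direction is SEK → MXN → AUD → SEK.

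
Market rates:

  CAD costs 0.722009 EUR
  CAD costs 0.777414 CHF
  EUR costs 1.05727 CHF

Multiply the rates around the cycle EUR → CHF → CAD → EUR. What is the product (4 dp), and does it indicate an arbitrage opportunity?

Around EUR → CHF → CAD → EUR: 1 × 1.05727 ÷ 0.777414 × 0.722009 = 0.981920
Product < 1; profitable direction is EUR → CAD → CHF → EUR.

0.9819 (arbitrage exists)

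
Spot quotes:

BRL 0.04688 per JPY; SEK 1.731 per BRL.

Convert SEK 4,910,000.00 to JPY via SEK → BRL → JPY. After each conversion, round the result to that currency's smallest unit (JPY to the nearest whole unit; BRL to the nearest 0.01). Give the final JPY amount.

JPY 60,505,774

SEK 4,910,000.00 ÷ 1.731 = BRL 2,836,510.69
BRL 2,836,510.69 ÷ 0.04688 = JPY 60,505,774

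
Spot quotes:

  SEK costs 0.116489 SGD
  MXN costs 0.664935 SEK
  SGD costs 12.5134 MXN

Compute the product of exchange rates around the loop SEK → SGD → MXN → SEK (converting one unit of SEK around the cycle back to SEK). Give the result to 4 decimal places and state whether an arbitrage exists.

Around SEK → SGD → MXN → SEK: 1 × 0.116489 × 12.5134 × 0.664935 = 0.969258
Product < 1; profitable direction is SEK → MXN → SGD → SEK.

0.9693 (arbitrage exists)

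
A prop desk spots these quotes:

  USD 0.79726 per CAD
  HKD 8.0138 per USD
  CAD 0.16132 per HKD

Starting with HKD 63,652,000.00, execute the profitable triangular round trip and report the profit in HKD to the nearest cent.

Profitable loop is HKD → CAD → USD → HKD:
HKD 63,652,000.00 × 0.16132 = CAD 10,268,340.64
CAD 10,268,340.64 × 0.79726 = USD 8,186,537.26
USD 8,186,537.26 × 8.0138 = HKD 65,605,272.28
Profit = HKD 65,605,272.28 − HKD 63,652,000.00

Profit: HKD 1,953,272.28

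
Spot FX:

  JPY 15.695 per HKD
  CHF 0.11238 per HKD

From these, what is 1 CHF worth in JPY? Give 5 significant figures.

CHF/JPY = 139.66

1 CHF ÷ 0.11238 = 8.89838 HKD
8.89838 HKD × 15.695 = 139.66 JPY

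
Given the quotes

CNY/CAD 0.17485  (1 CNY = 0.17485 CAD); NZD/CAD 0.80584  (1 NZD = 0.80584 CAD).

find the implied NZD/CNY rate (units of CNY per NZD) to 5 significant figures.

NZD/CNY = 4.6088

1 NZD × 0.80584 = 0.80584 CAD
0.80584 CAD ÷ 0.17485 = 4.60875 CNY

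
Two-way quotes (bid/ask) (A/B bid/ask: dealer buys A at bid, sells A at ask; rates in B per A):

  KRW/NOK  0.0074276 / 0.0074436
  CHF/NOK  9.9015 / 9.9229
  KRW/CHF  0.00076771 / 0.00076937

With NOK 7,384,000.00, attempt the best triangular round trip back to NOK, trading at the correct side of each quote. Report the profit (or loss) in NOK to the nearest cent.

Best loop NOK → KRW → CHF → NOK:
NOK 7,384,000.00 ÷ 0.0074436 (buy KRW at ask) = KRW 991,993,122
KRW 991,993,122 × 0.00076771 (sell KRW at bid) = CHF 761,563.04
CHF 761,563.04 × 9.9015 (sell CHF at bid) = NOK 7,540,616.43

Net profit: NOK 156,616.43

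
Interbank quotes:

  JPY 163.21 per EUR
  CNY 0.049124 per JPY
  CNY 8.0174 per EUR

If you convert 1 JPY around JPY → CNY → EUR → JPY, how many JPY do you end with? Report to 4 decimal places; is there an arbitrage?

Around JPY → CNY → EUR → JPY: 1 × 0.049124 ÷ 8.0174 × 163.21 = 1.000016
Product ≈ 1 (deviation 0.002%, within rounding noise).

1.0000 (no arbitrage)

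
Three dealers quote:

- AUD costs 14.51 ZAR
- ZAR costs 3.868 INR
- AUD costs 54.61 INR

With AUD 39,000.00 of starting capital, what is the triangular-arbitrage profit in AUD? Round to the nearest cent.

Profit: AUD 1,081.72

Profitable loop is AUD → ZAR → INR → AUD:
AUD 39,000.00 × 14.51 = ZAR 565,890.00
ZAR 565,890.00 × 3.868 = INR 2,188,862.52
INR 2,188,862.52 ÷ 54.61 = AUD 40,081.72
Profit = AUD 40,081.72 − AUD 39,000.00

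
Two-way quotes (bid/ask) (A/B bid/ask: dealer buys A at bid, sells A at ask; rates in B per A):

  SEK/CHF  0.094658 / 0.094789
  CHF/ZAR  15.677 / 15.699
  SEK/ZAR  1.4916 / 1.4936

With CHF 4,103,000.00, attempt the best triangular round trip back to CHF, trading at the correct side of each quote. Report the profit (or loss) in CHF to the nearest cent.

Best loop CHF → SEK → ZAR → CHF:
CHF 4,103,000.00 ÷ 0.094789 (buy SEK at ask) = SEK 43,285,613.31
SEK 43,285,613.31 × 1.4916 (sell SEK at bid) = ZAR 64,564,820.81
ZAR 64,564,820.81 ÷ 15.699 (buy CHF at ask) = CHF 4,112,670.92

Net profit: CHF 9,670.92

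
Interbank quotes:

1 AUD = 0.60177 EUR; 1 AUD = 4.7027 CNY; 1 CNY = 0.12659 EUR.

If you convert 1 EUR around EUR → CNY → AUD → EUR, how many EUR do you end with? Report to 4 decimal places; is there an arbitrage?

Around EUR → CNY → AUD → EUR: 1 ÷ 0.12659 ÷ 4.7027 × 0.60177 = 1.010843
Product > 1; profitable direction is EUR → CNY → AUD → EUR.

1.0108 (arbitrage exists)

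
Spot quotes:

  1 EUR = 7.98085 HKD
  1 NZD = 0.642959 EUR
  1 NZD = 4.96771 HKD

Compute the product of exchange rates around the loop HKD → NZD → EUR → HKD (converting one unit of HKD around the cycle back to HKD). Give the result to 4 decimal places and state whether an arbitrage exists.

Around HKD → NZD → EUR → HKD: 1 ÷ 4.96771 × 0.642959 × 7.98085 = 1.032943
Product > 1; profitable direction is HKD → NZD → EUR → HKD.

1.0329 (arbitrage exists)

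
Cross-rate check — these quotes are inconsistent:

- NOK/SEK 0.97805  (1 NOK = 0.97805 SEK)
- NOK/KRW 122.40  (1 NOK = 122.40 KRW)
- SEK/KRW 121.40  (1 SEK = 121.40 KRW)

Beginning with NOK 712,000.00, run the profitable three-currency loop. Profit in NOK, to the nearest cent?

Profit: NOK 21,975.68

Profitable loop is NOK → KRW → SEK → NOK:
NOK 712,000.00 × 122.40 = KRW 87,148,800
KRW 87,148,800 ÷ 121.40 = SEK 717,864.91
SEK 717,864.91 ÷ 0.97805 = NOK 733,975.68
Profit = NOK 733,975.68 − NOK 712,000.00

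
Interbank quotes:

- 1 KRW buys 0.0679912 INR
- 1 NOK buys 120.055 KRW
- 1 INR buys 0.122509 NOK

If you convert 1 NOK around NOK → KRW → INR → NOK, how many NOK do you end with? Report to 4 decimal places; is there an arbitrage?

1.0000 (no arbitrage)

Around NOK → KRW → INR → NOK: 1 × 120.055 × 0.0679912 × 0.122509 = 1.000002
Product ≈ 1 (deviation 0.000%, within rounding noise).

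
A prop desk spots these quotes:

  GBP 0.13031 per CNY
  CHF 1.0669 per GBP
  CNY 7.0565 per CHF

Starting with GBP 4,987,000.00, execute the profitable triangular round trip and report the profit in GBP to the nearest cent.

Profit: GBP 96,333.02

Profitable loop is GBP → CNY → CHF → GBP:
GBP 4,987,000.00 ÷ 0.13031 = CNY 38,270,278.57
CNY 38,270,278.57 ÷ 7.0565 = CHF 5,423,408.00
CHF 5,423,408.00 ÷ 1.0669 = GBP 5,083,333.02
Profit = GBP 5,083,333.02 − GBP 4,987,000.00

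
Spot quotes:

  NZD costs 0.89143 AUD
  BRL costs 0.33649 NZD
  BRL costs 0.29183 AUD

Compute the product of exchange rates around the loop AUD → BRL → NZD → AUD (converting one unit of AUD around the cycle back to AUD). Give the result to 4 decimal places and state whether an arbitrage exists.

1.0278 (arbitrage exists)

Around AUD → BRL → NZD → AUD: 1 ÷ 0.29183 × 0.33649 × 0.89143 = 1.027849
Product > 1; profitable direction is AUD → BRL → NZD → AUD.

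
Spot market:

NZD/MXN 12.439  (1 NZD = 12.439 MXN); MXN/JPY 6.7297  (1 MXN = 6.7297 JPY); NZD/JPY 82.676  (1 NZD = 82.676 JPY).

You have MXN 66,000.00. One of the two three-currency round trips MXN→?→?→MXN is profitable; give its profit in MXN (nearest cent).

Profitable loop is MXN → JPY → NZD → MXN:
MXN 66,000.00 × 6.7297 = JPY 444,160
JPY 444,160 ÷ 82.676 = NZD 5,372.30
NZD 5,372.30 × 12.439 = MXN 66,826.03
Profit = MXN 66,826.03 − MXN 66,000.00

Profit: MXN 826.03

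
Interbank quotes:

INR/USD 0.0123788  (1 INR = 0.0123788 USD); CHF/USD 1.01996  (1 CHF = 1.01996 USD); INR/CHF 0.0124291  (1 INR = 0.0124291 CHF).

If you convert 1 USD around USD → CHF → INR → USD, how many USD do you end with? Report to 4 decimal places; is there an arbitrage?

Around USD → CHF → INR → USD: 1 ÷ 1.01996 ÷ 0.0124291 × 0.0123788 = 0.976463
Product < 1; profitable direction is USD → INR → CHF → USD.

0.9765 (arbitrage exists)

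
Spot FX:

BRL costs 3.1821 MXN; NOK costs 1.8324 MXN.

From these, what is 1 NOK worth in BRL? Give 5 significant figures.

NOK/BRL = 0.57585

1 NOK × 1.8324 = 1.8324 MXN
1.8324 MXN ÷ 3.1821 = 0.575846 BRL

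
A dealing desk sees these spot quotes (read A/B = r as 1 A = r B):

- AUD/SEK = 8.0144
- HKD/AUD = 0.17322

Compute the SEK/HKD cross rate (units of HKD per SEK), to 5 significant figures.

SEK/HKD = 0.72033

1 SEK ÷ 8.0144 = 0.124775 AUD
0.124775 AUD ÷ 0.17322 = 0.720329 HKD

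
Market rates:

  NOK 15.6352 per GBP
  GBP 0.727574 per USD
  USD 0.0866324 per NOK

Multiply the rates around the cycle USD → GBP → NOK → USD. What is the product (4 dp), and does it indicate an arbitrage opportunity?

Around USD → GBP → NOK → USD: 1 × 0.727574 × 15.6352 × 0.0866324 = 0.985510
Product < 1; profitable direction is USD → NOK → GBP → USD.

0.9855 (arbitrage exists)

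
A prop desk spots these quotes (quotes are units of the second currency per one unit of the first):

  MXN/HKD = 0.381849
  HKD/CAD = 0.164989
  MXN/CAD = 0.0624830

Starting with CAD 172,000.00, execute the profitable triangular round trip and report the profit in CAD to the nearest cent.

Profit: CAD 1,425.61

Profitable loop is CAD → MXN → HKD → CAD:
CAD 172,000.00 ÷ 0.0624830 = MXN 2,752,748.75
MXN 2,752,748.75 × 0.381849 = HKD 1,051,134.36
HKD 1,051,134.36 × 0.164989 = CAD 173,425.61
Profit = CAD 173,425.61 − CAD 172,000.00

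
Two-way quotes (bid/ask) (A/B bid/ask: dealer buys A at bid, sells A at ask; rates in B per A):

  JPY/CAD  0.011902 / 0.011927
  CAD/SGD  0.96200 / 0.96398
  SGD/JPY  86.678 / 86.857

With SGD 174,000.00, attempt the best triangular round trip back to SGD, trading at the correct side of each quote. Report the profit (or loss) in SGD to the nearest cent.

Best loop SGD → CAD → JPY → SGD:
SGD 174,000.00 ÷ 0.96398 (buy CAD at ask) = CAD 180,501.67
CAD 180,501.67 ÷ 0.011927 (buy JPY at ask) = JPY 15,133,870
JPY 15,133,870 ÷ 86.857 (buy SGD at ask) = SGD 174,238.92

Net profit: SGD 238.92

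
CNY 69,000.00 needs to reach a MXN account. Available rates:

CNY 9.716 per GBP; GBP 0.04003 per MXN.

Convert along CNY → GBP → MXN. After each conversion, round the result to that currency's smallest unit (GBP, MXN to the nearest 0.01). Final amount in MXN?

MXN 177,409.19

CNY 69,000.00 ÷ 9.716 = GBP 7,101.69
GBP 7,101.69 ÷ 0.04003 = MXN 177,409.19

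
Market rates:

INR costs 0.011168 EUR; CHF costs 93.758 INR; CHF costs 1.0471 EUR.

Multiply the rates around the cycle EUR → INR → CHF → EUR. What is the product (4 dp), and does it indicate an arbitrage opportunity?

Around EUR → INR → CHF → EUR: 1 ÷ 0.011168 ÷ 93.758 × 1.0471 = 1.000010
Product ≈ 1 (deviation 0.001%, within rounding noise).

1.0000 (no arbitrage)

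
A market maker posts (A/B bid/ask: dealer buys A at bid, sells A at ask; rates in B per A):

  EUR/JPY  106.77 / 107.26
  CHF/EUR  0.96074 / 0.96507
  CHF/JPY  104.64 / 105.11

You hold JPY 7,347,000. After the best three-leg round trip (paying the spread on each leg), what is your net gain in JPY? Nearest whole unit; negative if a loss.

Net profit: JPY 79,961

Best loop JPY → EUR → CHF → JPY:
JPY 7,347,000 ÷ 107.26 (buy EUR at ask) = EUR 68,497.11
EUR 68,497.11 ÷ 0.96507 (buy CHF at ask) = CHF 70,976.31
CHF 70,976.31 × 104.64 (sell CHF at bid) = JPY 7,426,961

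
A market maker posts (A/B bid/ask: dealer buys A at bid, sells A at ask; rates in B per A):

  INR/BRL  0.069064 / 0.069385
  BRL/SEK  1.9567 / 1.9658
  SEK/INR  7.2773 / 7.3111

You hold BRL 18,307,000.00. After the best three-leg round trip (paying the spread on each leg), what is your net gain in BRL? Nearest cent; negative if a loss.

Net profit: BRL 51,176.21

Best loop BRL → INR → SEK → BRL:
BRL 18,307,000.00 ÷ 0.069385 (buy INR at ask) = INR 263,846,652.73
INR 263,846,652.73 ÷ 7.3111 (buy SEK at ask) = SEK 36,088,502.79
SEK 36,088,502.79 ÷ 1.9658 (buy BRL at ask) = BRL 18,358,176.21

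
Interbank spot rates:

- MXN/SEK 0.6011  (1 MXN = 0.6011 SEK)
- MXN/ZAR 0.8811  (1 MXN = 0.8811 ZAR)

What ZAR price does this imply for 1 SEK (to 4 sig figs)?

1 SEK ÷ 0.6011 = 1.66362 MXN
1.66362 MXN × 0.8811 = 1.46581 ZAR

SEK/ZAR = 1.466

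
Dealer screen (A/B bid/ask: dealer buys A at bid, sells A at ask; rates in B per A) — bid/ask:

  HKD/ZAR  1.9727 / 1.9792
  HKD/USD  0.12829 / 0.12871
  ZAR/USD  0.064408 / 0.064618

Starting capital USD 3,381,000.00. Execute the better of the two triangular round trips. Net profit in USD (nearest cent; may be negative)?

Net profit: USD 10,523.12

Best loop USD → ZAR → HKD → USD:
USD 3,381,000.00 ÷ 0.064618 (buy ZAR at ask) = ZAR 52,322,882.17
ZAR 52,322,882.17 ÷ 1.9792 (buy HKD at ask) = HKD 26,436,379.43
HKD 26,436,379.43 × 0.12829 (sell HKD at bid) = USD 3,391,523.12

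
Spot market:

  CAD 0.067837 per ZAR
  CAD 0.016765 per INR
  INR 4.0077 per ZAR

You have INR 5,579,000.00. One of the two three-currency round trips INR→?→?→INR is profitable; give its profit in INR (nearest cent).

Profit: INR 53,798.72

Profitable loop is INR → ZAR → CAD → INR:
INR 5,579,000.00 ÷ 4.0077 = ZAR 1,392,070.26
ZAR 1,392,070.26 × 0.067837 = CAD 94,433.87
CAD 94,433.87 ÷ 0.016765 = INR 5,632,798.72
Profit = INR 5,632,798.72 − INR 5,579,000.00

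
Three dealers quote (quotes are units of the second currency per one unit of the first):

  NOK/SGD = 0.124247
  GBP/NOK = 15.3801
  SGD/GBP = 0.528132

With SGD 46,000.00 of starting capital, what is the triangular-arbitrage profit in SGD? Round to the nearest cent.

Profitable loop is SGD → GBP → NOK → SGD:
SGD 46,000.00 × 0.528132 = GBP 24,294.07
GBP 24,294.07 × 15.3801 = NOK 373,645.26
NOK 373,645.26 × 0.124247 = SGD 46,424.30
Profit = SGD 46,424.30 − SGD 46,000.00

Profit: SGD 424.30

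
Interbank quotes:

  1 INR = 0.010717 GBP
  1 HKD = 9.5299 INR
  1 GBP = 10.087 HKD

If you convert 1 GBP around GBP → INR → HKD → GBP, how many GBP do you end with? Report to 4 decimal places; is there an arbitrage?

Around GBP → INR → HKD → GBP: 1 ÷ 0.010717 ÷ 9.5299 ÷ 10.087 = 0.970681
Product < 1; profitable direction is GBP → HKD → INR → GBP.

0.9707 (arbitrage exists)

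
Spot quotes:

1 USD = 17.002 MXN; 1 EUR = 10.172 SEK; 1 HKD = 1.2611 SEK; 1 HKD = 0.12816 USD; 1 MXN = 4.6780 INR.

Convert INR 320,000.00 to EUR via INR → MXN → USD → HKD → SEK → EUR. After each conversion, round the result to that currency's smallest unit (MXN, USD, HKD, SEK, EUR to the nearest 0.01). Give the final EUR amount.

INR 320,000.00 ÷ 4.6780 = MXN 68,405.30
MXN 68,405.30 ÷ 17.002 = USD 4,023.37
USD 4,023.37 ÷ 0.12816 = HKD 31,393.34
HKD 31,393.34 × 1.2611 = SEK 39,590.14
SEK 39,590.14 ÷ 10.172 = EUR 3,892.07

EUR 3,892.07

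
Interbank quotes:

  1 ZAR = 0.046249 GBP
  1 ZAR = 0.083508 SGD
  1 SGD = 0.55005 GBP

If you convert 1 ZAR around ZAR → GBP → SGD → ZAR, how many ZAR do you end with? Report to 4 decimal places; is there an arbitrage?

1.0069 (arbitrage exists)

Around ZAR → GBP → SGD → ZAR: 1 × 0.046249 ÷ 0.55005 ÷ 0.083508 = 1.006867
Product > 1; profitable direction is ZAR → GBP → SGD → ZAR.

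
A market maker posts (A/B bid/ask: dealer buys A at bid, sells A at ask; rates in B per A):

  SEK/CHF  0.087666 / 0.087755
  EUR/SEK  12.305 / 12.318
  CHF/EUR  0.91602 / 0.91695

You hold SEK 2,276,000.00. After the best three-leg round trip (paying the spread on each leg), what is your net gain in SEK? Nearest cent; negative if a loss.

Best loop SEK → EUR → CHF → SEK:
SEK 2,276,000.00 ÷ 12.318 (buy EUR at ask) = EUR 184,770.25
EUR 184,770.25 ÷ 0.91695 (buy CHF at ask) = CHF 201,505.27
CHF 201,505.27 ÷ 0.087755 (buy SEK at ask) = SEK 2,296,225.48

Net profit: SEK 20,225.48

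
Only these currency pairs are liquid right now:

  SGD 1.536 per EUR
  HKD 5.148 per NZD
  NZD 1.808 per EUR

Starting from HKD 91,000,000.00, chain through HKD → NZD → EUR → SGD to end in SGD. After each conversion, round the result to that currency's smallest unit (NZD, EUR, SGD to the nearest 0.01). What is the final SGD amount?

SGD 15,017,430.94

HKD 91,000,000.00 ÷ 5.148 = NZD 17,676,767.68
NZD 17,676,767.68 ÷ 1.808 = EUR 9,776,973.27
EUR 9,776,973.27 × 1.536 = SGD 15,017,430.94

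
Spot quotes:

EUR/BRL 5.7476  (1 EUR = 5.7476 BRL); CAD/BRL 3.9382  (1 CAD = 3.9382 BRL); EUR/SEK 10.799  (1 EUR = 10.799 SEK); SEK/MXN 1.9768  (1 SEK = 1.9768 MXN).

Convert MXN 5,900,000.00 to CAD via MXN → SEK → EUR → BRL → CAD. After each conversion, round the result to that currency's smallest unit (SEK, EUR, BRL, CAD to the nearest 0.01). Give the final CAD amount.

CAD 403,361.55

MXN 5,900,000.00 ÷ 1.9768 = SEK 2,984,621.61
SEK 2,984,621.61 ÷ 10.799 = EUR 276,379.44
EUR 276,379.44 × 5.7476 = BRL 1,588,518.47
BRL 1,588,518.47 ÷ 3.9382 = CAD 403,361.55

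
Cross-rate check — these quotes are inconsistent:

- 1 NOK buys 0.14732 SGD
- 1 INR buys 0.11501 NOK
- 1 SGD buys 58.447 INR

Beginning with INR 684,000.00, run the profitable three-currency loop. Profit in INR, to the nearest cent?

Profit: INR 6,711.30

Profitable loop is INR → SGD → NOK → INR:
INR 684,000.00 ÷ 58.447 = SGD 11,702.91
SGD 11,702.91 ÷ 0.14732 = NOK 79,438.71
NOK 79,438.71 ÷ 0.11501 = INR 690,711.30
Profit = INR 690,711.30 − INR 684,000.00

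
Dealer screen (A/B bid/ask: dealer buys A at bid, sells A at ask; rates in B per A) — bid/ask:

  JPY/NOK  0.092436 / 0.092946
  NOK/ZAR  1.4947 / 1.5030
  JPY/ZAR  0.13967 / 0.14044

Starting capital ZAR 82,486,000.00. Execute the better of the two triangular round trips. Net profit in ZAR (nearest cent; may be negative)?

Net result: ZAR -16,437.23 (no profitable arbitrage after spreads)

Best loop ZAR → NOK → JPY → ZAR:
ZAR 82,486,000.00 ÷ 1.5030 (buy NOK at ask) = NOK 54,880,904.86
NOK 54,880,904.86 ÷ 0.092946 (buy JPY at ask) = JPY 590,460,104
JPY 590,460,104 × 0.13967 (sell JPY at bid) = ZAR 82,469,562.77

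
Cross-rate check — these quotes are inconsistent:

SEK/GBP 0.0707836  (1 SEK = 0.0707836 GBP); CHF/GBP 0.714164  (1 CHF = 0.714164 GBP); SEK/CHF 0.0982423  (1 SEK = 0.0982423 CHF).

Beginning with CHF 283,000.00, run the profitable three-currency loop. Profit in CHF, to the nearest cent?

Profitable loop is CHF → SEK → GBP → CHF:
CHF 283,000.00 ÷ 0.0982423 = SEK 2,880,632.88
SEK 2,880,632.88 × 0.0707836 = GBP 203,901.57
GBP 203,901.57 ÷ 0.714164 = CHF 285,510.84
Profit = CHF 285,510.84 − CHF 283,000.00

Profit: CHF 2,510.84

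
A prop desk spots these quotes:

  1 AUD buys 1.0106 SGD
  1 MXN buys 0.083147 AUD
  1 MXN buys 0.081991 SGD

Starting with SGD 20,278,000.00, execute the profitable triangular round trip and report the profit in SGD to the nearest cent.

Profit: SGD 503,879.08

Profitable loop is SGD → MXN → AUD → SGD:
SGD 20,278,000.00 ÷ 0.081991 = MXN 247,319,827.79
MXN 247,319,827.79 × 0.083147 = AUD 20,563,901.72
AUD 20,563,901.72 × 1.0106 = SGD 20,781,879.08
Profit = SGD 20,781,879.08 − SGD 20,278,000.00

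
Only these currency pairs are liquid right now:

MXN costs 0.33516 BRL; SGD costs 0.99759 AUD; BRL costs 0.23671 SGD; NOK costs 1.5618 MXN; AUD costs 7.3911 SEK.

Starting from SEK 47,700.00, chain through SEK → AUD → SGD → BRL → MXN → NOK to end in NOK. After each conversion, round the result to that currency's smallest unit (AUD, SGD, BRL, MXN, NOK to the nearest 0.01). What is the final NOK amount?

NOK 52,211.13

SEK 47,700.00 ÷ 7.3911 = AUD 6,453.71
AUD 6,453.71 ÷ 0.99759 = SGD 6,469.30
SGD 6,469.30 ÷ 0.23671 = BRL 27,330.07
BRL 27,330.07 ÷ 0.33516 = MXN 81,543.35
MXN 81,543.35 ÷ 1.5618 = NOK 52,211.13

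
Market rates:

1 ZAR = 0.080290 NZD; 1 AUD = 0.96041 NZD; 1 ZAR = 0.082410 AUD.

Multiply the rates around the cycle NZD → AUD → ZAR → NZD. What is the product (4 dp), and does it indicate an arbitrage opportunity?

Around NZD → AUD → ZAR → NZD: 1 ÷ 0.96041 ÷ 0.082410 × 0.080290 = 1.014437
Product > 1; profitable direction is NZD → AUD → ZAR → NZD.

1.0144 (arbitrage exists)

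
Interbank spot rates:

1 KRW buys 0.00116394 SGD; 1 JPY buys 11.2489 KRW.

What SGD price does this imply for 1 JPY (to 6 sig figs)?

JPY/SGD = 0.0130930

1 JPY × 11.2489 = 11.2489 KRW
11.2489 KRW × 0.00116394 = 0.013093 SGD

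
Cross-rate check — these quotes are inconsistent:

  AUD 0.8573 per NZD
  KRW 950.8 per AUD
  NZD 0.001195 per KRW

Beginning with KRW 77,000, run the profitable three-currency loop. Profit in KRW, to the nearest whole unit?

Profitable loop is KRW → AUD → NZD → KRW:
KRW 77,000 ÷ 950.8 = AUD 80.98
AUD 80.98 ÷ 0.8573 = NZD 94.46
NZD 94.46 ÷ 0.001195 = KRW 79,050
Profit = KRW 79,050 − KRW 77,000

Profit: KRW 2,050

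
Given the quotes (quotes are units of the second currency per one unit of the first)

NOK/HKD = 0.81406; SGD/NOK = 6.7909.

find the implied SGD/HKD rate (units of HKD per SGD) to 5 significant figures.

1 SGD × 6.7909 = 6.7909 NOK
6.7909 NOK × 0.81406 = 5.5282 HKD

SGD/HKD = 5.5282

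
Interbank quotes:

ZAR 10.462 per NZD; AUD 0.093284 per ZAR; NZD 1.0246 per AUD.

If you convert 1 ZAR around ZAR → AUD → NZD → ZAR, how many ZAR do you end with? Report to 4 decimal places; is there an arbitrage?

0.9999 (no arbitrage)

Around ZAR → AUD → NZD → ZAR: 1 × 0.093284 × 1.0246 × 10.462 = 0.999945
Product ≈ 1 (deviation 0.005%, within rounding noise).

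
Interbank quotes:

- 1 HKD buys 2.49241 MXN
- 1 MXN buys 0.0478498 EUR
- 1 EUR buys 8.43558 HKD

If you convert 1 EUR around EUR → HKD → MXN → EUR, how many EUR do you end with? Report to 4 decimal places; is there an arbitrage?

1.0060 (arbitrage exists)

Around EUR → HKD → MXN → EUR: 1 × 8.43558 × 2.49241 × 0.0478498 = 1.006038
Product > 1; profitable direction is EUR → HKD → MXN → EUR.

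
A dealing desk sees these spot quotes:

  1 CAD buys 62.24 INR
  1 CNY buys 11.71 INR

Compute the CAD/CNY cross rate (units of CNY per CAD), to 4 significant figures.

CAD/CNY = 5.315

1 CAD × 62.24 = 62.24 INR
62.24 INR ÷ 11.71 = 5.31512 CNY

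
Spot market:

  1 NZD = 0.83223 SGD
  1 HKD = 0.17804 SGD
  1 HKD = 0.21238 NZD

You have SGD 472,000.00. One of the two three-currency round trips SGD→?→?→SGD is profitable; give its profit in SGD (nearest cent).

Profit: SGD 3,447.54

Profitable loop is SGD → NZD → HKD → SGD:
SGD 472,000.00 ÷ 0.83223 = NZD 567,150.91
NZD 567,150.91 ÷ 0.21238 = HKD 2,670,453.47
HKD 2,670,453.47 × 0.17804 = SGD 475,447.54
Profit = SGD 475,447.54 − SGD 472,000.00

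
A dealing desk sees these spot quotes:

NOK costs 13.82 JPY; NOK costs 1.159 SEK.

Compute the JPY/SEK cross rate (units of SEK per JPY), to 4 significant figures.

1 JPY ÷ 13.82 = 0.0723589 NOK
0.0723589 NOK × 1.159 = 0.083864 SEK

JPY/SEK = 0.08386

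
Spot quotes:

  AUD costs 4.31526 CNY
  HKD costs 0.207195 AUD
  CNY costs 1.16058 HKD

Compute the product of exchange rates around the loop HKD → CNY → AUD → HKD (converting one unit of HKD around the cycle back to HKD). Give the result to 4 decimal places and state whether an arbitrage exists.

Around HKD → CNY → AUD → HKD: 1 ÷ 1.16058 ÷ 4.31526 ÷ 0.207195 = 0.963693
Product < 1; profitable direction is HKD → AUD → CNY → HKD.

0.9637 (arbitrage exists)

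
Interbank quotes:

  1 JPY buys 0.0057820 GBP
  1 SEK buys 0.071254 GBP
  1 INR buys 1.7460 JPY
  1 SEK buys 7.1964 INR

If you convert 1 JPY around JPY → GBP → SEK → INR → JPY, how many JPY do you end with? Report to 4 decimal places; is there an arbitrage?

Around JPY → GBP → SEK → INR → JPY: 1 × 0.0057820 ÷ 0.071254 × 7.1964 × 1.7460 = 1.019597
Product > 1; profitable direction is JPY → GBP → SEK → INR → JPY.

1.0196 (arbitrage exists)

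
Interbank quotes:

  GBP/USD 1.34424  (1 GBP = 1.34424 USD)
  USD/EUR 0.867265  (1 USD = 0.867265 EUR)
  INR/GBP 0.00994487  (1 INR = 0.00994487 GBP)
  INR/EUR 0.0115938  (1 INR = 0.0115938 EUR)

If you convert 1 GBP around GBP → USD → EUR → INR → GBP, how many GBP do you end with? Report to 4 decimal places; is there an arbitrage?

1.0000 (no arbitrage)

Around GBP → USD → EUR → INR → GBP: 1 × 1.34424 × 0.867265 ÷ 0.0115938 × 0.00994487 = 1.000004
Product ≈ 1 (deviation 0.000%, within rounding noise).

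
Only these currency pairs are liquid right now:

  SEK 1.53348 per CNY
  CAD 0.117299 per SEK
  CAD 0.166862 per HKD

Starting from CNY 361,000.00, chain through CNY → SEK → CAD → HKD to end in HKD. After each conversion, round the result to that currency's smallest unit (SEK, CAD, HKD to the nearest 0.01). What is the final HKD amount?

HKD 389,154.63

CNY 361,000.00 × 1.53348 = SEK 553,586.28
SEK 553,586.28 × 0.117299 = CAD 64,935.12
CAD 64,935.12 ÷ 0.166862 = HKD 389,154.63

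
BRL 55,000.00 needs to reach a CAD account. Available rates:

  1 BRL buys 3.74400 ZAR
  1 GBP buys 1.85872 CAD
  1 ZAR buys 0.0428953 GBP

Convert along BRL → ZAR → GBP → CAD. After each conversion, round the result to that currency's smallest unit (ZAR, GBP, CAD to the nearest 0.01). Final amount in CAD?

BRL 55,000.00 × 3.74400 = ZAR 205,920.00
ZAR 205,920.00 × 0.0428953 = GBP 8,833.00
GBP 8,833.00 × 1.85872 = CAD 16,418.07

CAD 16,418.07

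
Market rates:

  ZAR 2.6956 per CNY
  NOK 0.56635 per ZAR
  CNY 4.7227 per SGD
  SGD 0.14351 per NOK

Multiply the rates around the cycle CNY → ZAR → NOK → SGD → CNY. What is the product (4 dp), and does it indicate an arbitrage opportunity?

1.0347 (arbitrage exists)

Around CNY → ZAR → NOK → SGD → CNY: 1 × 2.6956 × 0.56635 × 0.14351 × 4.7227 = 1.034696
Product > 1; profitable direction is CNY → ZAR → NOK → SGD → CNY.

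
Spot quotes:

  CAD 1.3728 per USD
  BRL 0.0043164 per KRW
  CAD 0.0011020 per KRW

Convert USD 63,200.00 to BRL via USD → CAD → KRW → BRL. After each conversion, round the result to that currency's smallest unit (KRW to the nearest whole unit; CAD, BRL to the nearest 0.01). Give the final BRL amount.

BRL 339,832.13

USD 63,200.00 × 1.3728 = CAD 86,760.96
CAD 86,760.96 ÷ 0.0011020 = KRW 78,730,454
KRW 78,730,454 × 0.0043164 = BRL 339,832.13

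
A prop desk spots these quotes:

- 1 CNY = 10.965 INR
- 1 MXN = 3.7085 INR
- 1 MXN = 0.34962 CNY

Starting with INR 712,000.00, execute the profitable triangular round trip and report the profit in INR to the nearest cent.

Profit: INR 24,014.91

Profitable loop is INR → MXN → CNY → INR:
INR 712,000.00 ÷ 3.7085 = MXN 191,991.37
MXN 191,991.37 × 0.34962 = CNY 67,124.02
CNY 67,124.02 × 10.965 = INR 736,014.91
Profit = INR 736,014.91 − INR 712,000.00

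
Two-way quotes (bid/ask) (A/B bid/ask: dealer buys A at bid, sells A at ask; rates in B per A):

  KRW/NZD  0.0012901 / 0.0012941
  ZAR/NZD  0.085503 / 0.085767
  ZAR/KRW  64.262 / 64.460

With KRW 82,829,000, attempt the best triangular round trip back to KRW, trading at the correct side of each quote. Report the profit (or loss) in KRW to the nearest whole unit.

Best loop KRW → ZAR → NZD → KRW:
KRW 82,829,000 ÷ 64.460 (buy ZAR at ask) = ZAR 1,284,967.42
ZAR 1,284,967.42 × 0.085503 (sell ZAR at bid) = NZD 109,868.57
NZD 109,868.57 ÷ 0.0012941 (buy KRW at ask) = KRW 84,899,598

Net profit: KRW 2,070,598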